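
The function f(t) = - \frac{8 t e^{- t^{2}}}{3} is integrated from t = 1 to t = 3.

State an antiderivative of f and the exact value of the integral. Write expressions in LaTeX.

The substitution u = - t^{2} works: f is exactly (dF/du)*(du/dt) for that inner function.
F(t) = \frac{4 e^{- t^{2}}}{3} is an antiderivative of f.
Check: d/dt[\frac{4 e^{- t^{2}}}{3}] = - \frac{8 t e^{- t^{2}}}{3} = f(t).
F(3) = \frac{4}{3 e^{9}}; F(1) = \frac{4}{3 e}.
Integral = F(3) - F(1) = - \frac{4}{3 e} + \frac{4}{3 e^{9}}.

Antiderivative: F(t) = \frac{4 e^{- t^{2}}}{3}; value = - \frac{4}{3 e} + \frac{4}{3 e^{9}}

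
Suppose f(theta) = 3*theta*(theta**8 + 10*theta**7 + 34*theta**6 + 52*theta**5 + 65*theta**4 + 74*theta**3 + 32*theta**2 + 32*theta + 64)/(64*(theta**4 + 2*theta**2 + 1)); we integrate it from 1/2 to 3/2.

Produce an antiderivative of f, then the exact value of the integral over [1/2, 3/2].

Antiderivative: F(theta) = -(-theta**2/4 - theta)**3/2 - 3/(2*theta**2 + 2); value = 335217/66560

Recover f(theta) by differentiating a candidate F(theta); any mismatch rules it out.
F(theta) = -(-theta**2/4 - theta)**3/2 - 3/(2*theta**2 + 2) is an antiderivative of f.
Check: d/dtheta[-(-theta**2/4 - theta)**3/2 - 3/(2*theta**2 + 2)] = (3*theta**9 + 30*theta**8 + 102*theta**7 + 156*theta**6 + 195*theta**5 + 222*theta**4 + 96*theta**3 + 96*theta**2 + 192*theta)/(64*theta**4 + 128*theta**2 + 64), which equals f(theta).
F(3/2) = 418029/106496; F(1/2) = -45507/40960.
Integral = F(3/2) - F(1/2) = 335217/66560.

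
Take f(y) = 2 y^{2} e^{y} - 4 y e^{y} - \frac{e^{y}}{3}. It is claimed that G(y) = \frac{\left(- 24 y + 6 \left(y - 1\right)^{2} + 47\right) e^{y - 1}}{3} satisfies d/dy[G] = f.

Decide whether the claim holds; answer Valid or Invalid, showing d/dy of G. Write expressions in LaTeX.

Invalid: d/dy[G] - f = - 2 y^{2} e^{y} + \frac{2 y^{2} e^{y}}{e} - \frac{8 y e^{y}}{e} + 4 y e^{y} + \frac{e^{y}}{3} + \frac{17 e^{y}}{3 e}, which is not 0.

d/dy[G] = \frac{2 y^{2} e^{y}}{e} - \frac{8 y e^{y}}{e} + \frac{17 e^{y}}{3 e}
d/dy[G] - f(y) = - 2 y^{2} e^{y} + \frac{2 y^{2} e^{y}}{e} - \frac{8 y e^{y}}{e} + 4 y e^{y} + \frac{e^{y}}{3} + \frac{17 e^{y}}{3 e} != 0.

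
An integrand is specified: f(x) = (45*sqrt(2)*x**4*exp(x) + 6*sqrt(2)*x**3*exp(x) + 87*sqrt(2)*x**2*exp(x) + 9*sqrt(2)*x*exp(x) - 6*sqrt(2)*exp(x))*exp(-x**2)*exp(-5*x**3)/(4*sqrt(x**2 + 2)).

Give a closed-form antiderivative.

Recognize the product-rule pattern: f = u'v + uv' with u = -3*sqrt(2*x**2 + 4)/4, v = exp(-5*x**3 - x**2 + x), so integration by parts undoes it.
Check: d/dx[-3*sqrt(2)*sqrt(x**2 + 2)*exp(x)*exp(-x**2)*exp(-5*x**3)/4] = (45*sqrt(2)*x**4*exp(x) + 6*sqrt(2)*x**3*exp(x) + 87*sqrt(2)*x**2*exp(x) + 9*sqrt(2)*x*exp(x) - 6*sqrt(2)*exp(x))*exp(-x**2)*exp(-5*x**3)/(4*sqrt(x**2 + 2)) = f(x).

An antiderivative is F(x) = -3*sqrt(2)*sqrt(x**2 + 2)*exp(x)*exp(-x**2)*exp(-5*x**3)/4.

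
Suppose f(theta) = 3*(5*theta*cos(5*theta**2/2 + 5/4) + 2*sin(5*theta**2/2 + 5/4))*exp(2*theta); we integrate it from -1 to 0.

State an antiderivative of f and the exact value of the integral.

Antiderivative: F(theta) = 3*exp(2*theta)*sin(5*theta**2/2 + 5/4); value = -3*exp(-2)*sin(15/4) + 3*sin(5/4)

Recognize the product-rule pattern: f = u'v + uv' with u = 3*exp(2*theta), v = sin(5*theta**2/2 + 5/4), so integration by parts undoes it.
F(theta) = 3*exp(2*theta)*sin(5*theta**2/2 + 5/4) is an antiderivative of f.
Check: d/dtheta[3*exp(2*theta)*sin(5*theta**2/2 + 5/4)] = 15*theta*exp(2*theta)*cos(5*theta**2/2 + 5/4) + 6*exp(2*theta)*sin(5*theta**2/2 + 5/4), which equals f(theta).
F(0) = 3*sin(5/4); F(-1) = 3*exp(-2)*sin(15/4).
Integral = F(0) - F(-1) = -3*exp(-2)*sin(15/4) + 3*sin(5/4).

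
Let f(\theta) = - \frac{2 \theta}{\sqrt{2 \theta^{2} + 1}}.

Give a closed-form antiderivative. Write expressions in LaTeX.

The substitution u = 2 \theta^{2} + 1 works: f is exactly (dF/du)*(du/d\theta) for that inner function.
Check: d/d\theta[- \sqrt{2 \theta^{2} + 1}] = - \frac{2 \theta}{\sqrt{2 \theta^{2} + 1}} = f(\theta).

An antiderivative is F(\theta) = - \sqrt{2 \theta^{2} + 1}.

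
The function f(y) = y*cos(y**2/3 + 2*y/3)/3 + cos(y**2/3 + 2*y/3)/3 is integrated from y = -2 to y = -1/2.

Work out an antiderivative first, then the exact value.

Antiderivative: F(y) = sin(y**2/3 + 2*y/3)/2; value = -sin(1/4)/2

f matches the chain-rule pattern g'(h)*h' with inner function h(y) = y**2/3 + 2*y/3; substituting u = h(y) collapses the integral.
F(y) = sin(y**2/3 + 2*y/3)/2 is an antiderivative of f.
Check: d/dy[sin(y**2/3 + 2*y/3)/2] = y*cos(y**2/3 + 2*y/3)/3 + cos(y**2/3 + 2*y/3)/3 = f(y).
F(-1/2) = -sin(1/4)/2; F(-2) = 0.
Integral = F(-1/2) - F(-2) = -sin(1/4)/2.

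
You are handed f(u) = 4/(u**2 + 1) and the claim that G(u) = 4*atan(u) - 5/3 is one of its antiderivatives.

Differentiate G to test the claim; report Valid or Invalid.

d/du[G] = 4/(u**2 + 1)
This equals f(u) exactly, so the claim holds.

Valid: G'(u) = f(u).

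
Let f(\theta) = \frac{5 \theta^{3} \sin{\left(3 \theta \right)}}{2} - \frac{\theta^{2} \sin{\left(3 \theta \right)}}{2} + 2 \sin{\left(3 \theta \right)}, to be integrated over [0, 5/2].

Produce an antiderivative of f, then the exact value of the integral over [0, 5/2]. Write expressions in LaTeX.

The integrand splits into summands that can be handled one at a time.
F(\theta) = - \frac{5 \theta^{3} \cos{\left(3 \theta \right)}}{6} + \frac{5 \theta^{2} \sin{\left(3 \theta \right)}}{6} + \frac{\theta^{2} \cos{\left(3 \theta \right)}}{6} - \frac{\theta \sin{\left(3 \theta \right)}}{9} + \frac{5 \theta \cos{\left(3 \theta \right)}}{9} - \frac{5 \sin{\left(3 \theta \right)}}{27} - \frac{19 \cos{\left(3 \theta \right)}}{27} is an antiderivative of f.
Check: d/d\theta[- \frac{5 \theta^{3} \cos{\left(3 \theta \right)}}{6} + \frac{5 \theta^{2} \sin{\left(3 \theta \right)}}{6} + \frac{\theta^{2} \cos{\left(3 \theta \right)}}{6} - \frac{\theta \sin{\left(3 \theta \right)}}{9} + \frac{5 \theta \cos{\left(3 \theta \right)}}{9} - \frac{5 \sin{\left(3 \theta \right)}}{27} - \frac{19 \cos{\left(3 \theta \right)}}{27}] = \frac{5 \theta^{3} \sin{\left(3 \theta \right)}}{2} - \frac{\theta^{2} \sin{\left(3 \theta \right)}}{2} + 2 \sin{\left(3 \theta \right)} = f(\theta).
F(5/2) = - \frac{4879 \cos{\left(\frac{15}{2} \right)}}{432} + \frac{1025 \sin{\left(\frac{15}{2} \right)}}{216}; F(0) = - \frac{19}{27}.
Integral = F(5/2) - F(0) = - \frac{4879 \cos{\left(\frac{15}{2} \right)}}{432} + \frac{19}{27} + \frac{1025 \sin{\left(\frac{15}{2} \right)}}{216}.

Antiderivative: F(\theta) = - \frac{5 \theta^{3} \cos{\left(3 \theta \right)}}{6} + \frac{5 \theta^{2} \sin{\left(3 \theta \right)}}{6} + \frac{\theta^{2} \cos{\left(3 \theta \right)}}{6} - \frac{\theta \sin{\left(3 \theta \right)}}{9} + \frac{5 \theta \cos{\left(3 \theta \right)}}{9} - \frac{5 \sin{\left(3 \theta \right)}}{27} - \frac{19 \cos{\left(3 \theta \right)}}{27}; value = - \frac{4879 \cos{\left(\frac{15}{2} \right)}}{432} + \frac{19}{27} + \frac{1025 \sin{\left(\frac{15}{2} \right)}}{216}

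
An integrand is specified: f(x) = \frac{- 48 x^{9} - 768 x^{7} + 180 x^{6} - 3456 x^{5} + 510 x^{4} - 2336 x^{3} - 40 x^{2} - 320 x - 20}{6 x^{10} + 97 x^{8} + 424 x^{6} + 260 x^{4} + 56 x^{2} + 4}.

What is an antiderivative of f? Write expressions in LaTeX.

An antiderivative is F(x) = \frac{- 4 x^{4} \log{\left(2 x^{2} + \frac{1}{3} \right)} - 32 x^{2} \log{\left(2 x^{2} + \frac{1}{3} \right)} - 10 x - 8 \log{\left(2 x^{2} + \frac{1}{3} \right)} + 8}{x^{4} + 8 x^{2} + 2}.

Any candidate F(x) must reproduce f(x) exactly when differentiated.
Check: d/dx[\frac{- 4 x^{4} \log{\left(2 x^{2} + \frac{1}{3} \right)} - 32 x^{2} \log{\left(2 x^{2} + \frac{1}{3} \right)} - 10 x - 8 \log{\left(2 x^{2} + \frac{1}{3} \right)} + 8}{x^{4} + 8 x^{2} + 2}] = \frac{- 48 x^{9} - 768 x^{7} + 180 x^{6} - 3456 x^{5} + 510 x^{4} - 2336 x^{3} - 40 x^{2} - 320 x - 20}{6 x^{10} + 97 x^{8} + 424 x^{6} + 260 x^{4} + 56 x^{2} + 4} = f(x).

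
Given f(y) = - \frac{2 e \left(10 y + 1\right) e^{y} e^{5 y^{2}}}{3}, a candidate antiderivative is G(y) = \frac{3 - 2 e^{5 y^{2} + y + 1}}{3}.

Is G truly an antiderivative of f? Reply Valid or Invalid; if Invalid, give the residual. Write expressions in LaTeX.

Valid - differentiating G returns exactly f.

d/dy[G] = - \frac{20 e y e^{y} e^{5 y^{2}}}{3} - \frac{2 e e^{y} e^{5 y^{2}}}{3}
This equals f(y) exactly, so the claim holds.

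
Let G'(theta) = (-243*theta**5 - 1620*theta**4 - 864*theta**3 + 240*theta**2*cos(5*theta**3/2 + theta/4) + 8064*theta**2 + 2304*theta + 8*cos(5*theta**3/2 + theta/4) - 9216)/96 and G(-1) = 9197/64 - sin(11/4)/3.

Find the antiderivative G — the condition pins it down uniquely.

Differentiate the proposed G(theta) back; it has to land on the given G'(theta).
A general antiderivative is -(3*theta**2/4 + 2*theta - 4)**3 + sin(5*theta**3/2 + theta/4)/3 + C.
The condition gives C = 9197/64 - sin(11/4)/3 - (9261/64 - sin(11/4)/3) = -1.
So G(theta) = (-81*theta**6 - 648*theta**5 - 432*theta**4 + 5376*theta**3 + 2304*theta**2 - 18432*theta + 64*sin(5*theta**3/2 + theta/4) + 12096)/192.
Check: d/dtheta[(-81*theta**6 - 648*theta**5 - 432*theta**4 + 5376*theta**3 + 2304*theta**2 - 18432*theta + 64*sin(5*theta**3/2 + theta/4) + 12096)/192] = -81*theta**5/32 - 135*theta**4/8 - 9*theta**3 + 5*theta**2*cos(5*theta**3/2 + theta/4)/2 + 84*theta**2 + 24*theta + cos(5*theta**3/2 + theta/4)/12 - 96, which equals G'(theta).

G(theta) = (-81*theta**6 - 648*theta**5 - 432*theta**4 + 5376*theta**3 + 2304*theta**2 - 18432*theta + 64*sin(5*theta**3/2 + theta/4) + 12096)/192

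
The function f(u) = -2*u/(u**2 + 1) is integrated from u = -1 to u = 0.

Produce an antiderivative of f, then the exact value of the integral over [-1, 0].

Antiderivative: F(u) = -log(3*u**2 + 3); value = -log(3) + log(6)

f matches the chain-rule pattern g'(h)*h' with inner function h(u) = 3*u**2 + 3; substituting w = h(u) collapses the integral.
F(u) = -log(3*u**2 + 3) is an antiderivative of f.
Check: d/du[-log(3*u**2 + 3)] = -2*u/(u**2 + 1) = f(u).
F(0) = -log(3); F(-1) = -log(6).
Integral = F(0) - F(-1) = -log(3) + log(6).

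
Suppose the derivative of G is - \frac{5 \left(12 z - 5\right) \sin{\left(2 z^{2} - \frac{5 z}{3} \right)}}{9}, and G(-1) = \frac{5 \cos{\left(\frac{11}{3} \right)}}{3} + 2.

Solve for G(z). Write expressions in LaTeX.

The substitution u = 2 z^{2} - \frac{5 z}{3} works: G'(z) is exactly (dG/du)*(du/dz) for that inner function.
A general antiderivative is \frac{5 \cos{\left(2 z^{2} - \frac{5 z}{3} \right)}}{3} + C.
The condition gives C = \frac{5 \cos{\left(\frac{11}{3} \right)}}{3} + 2 - (\frac{5 \cos{\left(\frac{11}{3} \right)}}{3}) = 2.
So G(z) = \frac{5 \cos{\left(2 z^{2} - \frac{5 z}{3} \right)} + 6}{3}.
Check: d/dz[\frac{5 \cos{\left(2 z^{2} - \frac{5 z}{3} \right)} + 6}{3}] = - \frac{20 z \sin{\left(2 z^{2} - \frac{5 z}{3} \right)}}{3} + \frac{25 \sin{\left(2 z^{2} - \frac{5 z}{3} \right)}}{9}, which equals G'(z).

G(z) = \frac{5 \cos{\left(2 z^{2} - \frac{5 z}{3} \right)} + 6}{3}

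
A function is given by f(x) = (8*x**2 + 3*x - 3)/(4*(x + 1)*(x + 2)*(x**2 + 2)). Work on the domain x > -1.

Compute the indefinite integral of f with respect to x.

Factor the denominator (4*(x + 1)*(x + 2)*(x**2 + 2)) and decompose: f = (19*x + 6)/(24*(x**2 + 2)) - 23/(24*(x + 2)) + 1/(6*(x + 1)); each piece integrates to a log, atan, or power term.
Check: d/dx[log(x + 1)/6 - 23*log(x + 2)/24 + 19*log(x**2 + 2)/48 + sqrt(2)*atan(sqrt(2)*x/2)/8] = (8*x**2 + 3*x - 3)/(4*x**4 + 12*x**3 + 16*x**2 + 24*x + 16), which equals f(x).

F(x) = log(x + 1)/6 - 23*log(x + 2)/24 + 19*log(x**2 + 2)/48 + sqrt(2)*atan(sqrt(2)*x/2)/8 + C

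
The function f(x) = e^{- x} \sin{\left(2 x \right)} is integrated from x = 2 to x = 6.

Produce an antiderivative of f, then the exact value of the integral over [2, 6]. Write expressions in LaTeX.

Any candidate F(x) must reproduce f(x) exactly when differentiated.
F(x) = - \frac{e^{- x} \sin{\left(2 x \right)}}{5} - \frac{2 e^{- x} \cos{\left(2 x \right)}}{5} is an antiderivative of f.
Check: d/dx[- \frac{e^{- x} \sin{\left(2 x \right)}}{5} - \frac{2 e^{- x} \cos{\left(2 x \right)}}{5}] = e^{- x} \sin{\left(2 x \right)} = f(x).
F(6) = - \frac{2 \cos{\left(12 \right)}}{5 e^{6}} - \frac{\sin{\left(12 \right)}}{5 e^{6}}; F(2) = - \frac{\sin{\left(4 \right)}}{5 e^{2}} - \frac{2 \cos{\left(4 \right)}}{5 e^{2}}.
Integral = F(6) - F(2) = \frac{2 \cos{\left(4 \right)}}{5 e^{2}} + \frac{\sin{\left(4 \right)}}{5 e^{2}} - \frac{2 \cos{\left(12 \right)}}{5 e^{6}} - \frac{\sin{\left(12 \right)}}{5 e^{6}}.

Antiderivative: F(x) = - \frac{e^{- x} \sin{\left(2 x \right)}}{5} - \frac{2 e^{- x} \cos{\left(2 x \right)}}{5}; value = \frac{2 \cos{\left(4 \right)}}{5 e^{2}} + \frac{\sin{\left(4 \right)}}{5 e^{2}} - \frac{2 \cos{\left(12 \right)}}{5 e^{6}} - \frac{\sin{\left(12 \right)}}{5 e^{6}}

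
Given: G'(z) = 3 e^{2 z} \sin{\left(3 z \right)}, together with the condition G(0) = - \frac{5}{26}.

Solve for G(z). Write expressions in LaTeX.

A first test for any G(z): its z-derivative must equal the given G'(z).
A general antiderivative is \frac{6 e^{2 z} \sin{\left(3 z \right)}}{13} - \frac{9 e^{2 z} \cos{\left(3 z \right)}}{13} + C.
The condition gives C = - \frac{5}{26} - (- \frac{9}{13}) = \frac{1}{2}.
So G(z) = \frac{12 e^{2 z} \sin{\left(3 z \right)} - 18 e^{2 z} \cos{\left(3 z \right)} + 13}{26}.
Check: d/dz[\frac{12 e^{2 z} \sin{\left(3 z \right)} - 18 e^{2 z} \cos{\left(3 z \right)} + 13}{26}] = 3 e^{2 z} \sin{\left(3 z \right)} = G'(z).

G(z) = \frac{12 e^{2 z} \sin{\left(3 z \right)} - 18 e^{2 z} \cos{\left(3 z \right)} + 13}{26}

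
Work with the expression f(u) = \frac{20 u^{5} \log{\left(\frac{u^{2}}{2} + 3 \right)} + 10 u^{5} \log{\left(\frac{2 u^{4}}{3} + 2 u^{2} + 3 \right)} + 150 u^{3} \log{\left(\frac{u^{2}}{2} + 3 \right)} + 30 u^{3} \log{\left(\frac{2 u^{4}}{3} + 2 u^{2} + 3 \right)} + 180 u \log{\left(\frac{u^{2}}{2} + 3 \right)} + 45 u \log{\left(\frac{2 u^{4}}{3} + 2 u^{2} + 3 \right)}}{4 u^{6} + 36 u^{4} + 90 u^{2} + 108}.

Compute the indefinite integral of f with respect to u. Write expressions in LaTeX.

F(u) = \frac{5 \log{\left(\frac{u^{2}}{2} + 3 \right)} \log{\left(\frac{2 u^{4}}{3} + 2 u^{2} + 3 \right)}}{4} + C

Recognize the product-rule pattern: f = v'r + vr' with v = \frac{5 \log{\left(\frac{u^{2}}{2} + 3 \right)}}{4}, r = \log{\left(\frac{2 u^{4}}{3} + 2 u^{2} + 3 \right)}, so integration by parts undoes it.
Check: d/du[\frac{5 \log{\left(\frac{u^{2}}{2} + 3 \right)} \log{\left(\frac{2 u^{4}}{3} + 2 u^{2} + 3 \right)}}{4}] = \frac{20 u^{5} \log{\left(\frac{u^{2}}{2} + 3 \right)} + 10 u^{5} \log{\left(\frac{2 u^{4}}{3} + 2 u^{2} + 3 \right)} + 150 u^{3} \log{\left(\frac{u^{2}}{2} + 3 \right)} + 30 u^{3} \log{\left(\frac{2 u^{4}}{3} + 2 u^{2} + 3 \right)} + 180 u \log{\left(\frac{u^{2}}{2} + 3 \right)} + 45 u \log{\left(\frac{2 u^{4}}{3} + 2 u^{2} + 3 \right)}}{4 u^{6} + 36 u^{4} + 90 u^{2} + 108} = f(u).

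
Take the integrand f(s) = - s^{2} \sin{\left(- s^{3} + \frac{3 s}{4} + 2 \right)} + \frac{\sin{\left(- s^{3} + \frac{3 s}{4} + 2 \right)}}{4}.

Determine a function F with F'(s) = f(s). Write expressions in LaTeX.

The substitution u = - s^{3} + \frac{3 s}{4} + 2 works: f is exactly (dF/du)*(du/ds) for that inner function.
Check: d/ds[- \frac{\cos{\left(- s^{3} + \frac{3 s}{4} + 2 \right)}}{3}] = - s^{2} \sin{\left(- s^{3} + \frac{3 s}{4} + 2 \right)} + \frac{\sin{\left(- s^{3} + \frac{3 s}{4} + 2 \right)}}{4} = f(s).

An antiderivative is F(s) = - \frac{\cos{\left(- s^{3} + \frac{3 s}{4} + 2 \right)}}{3}.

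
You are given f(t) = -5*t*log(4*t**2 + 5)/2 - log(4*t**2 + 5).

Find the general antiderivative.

F(t) = 5*t**2/4 + 2*t + (-5*t**2/4 - t)*log(4*t**2 + 5) - 25*log(t**2 + 5/4)/16 - sqrt(5)*atan(2*sqrt(5)*t/5) + C

The integrand splits into summands that can be handled one at a time.
Check: d/dt[5*t**2/4 + 2*t + (-5*t**2/4 - t)*log(4*t**2 + 5) - 25*log(t**2 + 5/4)/16 - sqrt(5)*atan(2*sqrt(5)*t/5)] = -5*t*log(4*t**2 + 5)/2 - log(4*t**2 + 5) = f(t).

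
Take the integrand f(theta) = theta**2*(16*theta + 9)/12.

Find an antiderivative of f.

An antiderivative is F(theta) = theta**4/3 + theta**3/4.

Since d/dtheta undoes antidifferentiation here, F'(theta) = f(theta) is required of F(theta).
Check: d/dtheta[theta**4/3 + theta**3/4] = 4*theta**3/3 + 3*theta**2/4, which equals f(theta).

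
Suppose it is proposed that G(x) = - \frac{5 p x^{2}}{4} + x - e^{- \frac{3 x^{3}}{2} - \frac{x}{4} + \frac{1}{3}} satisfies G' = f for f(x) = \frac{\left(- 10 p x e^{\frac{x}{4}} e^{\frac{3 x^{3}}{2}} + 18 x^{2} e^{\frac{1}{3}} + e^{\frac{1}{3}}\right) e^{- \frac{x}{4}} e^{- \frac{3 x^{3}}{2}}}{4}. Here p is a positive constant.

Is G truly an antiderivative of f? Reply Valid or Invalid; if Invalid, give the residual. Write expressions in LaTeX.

Invalid: d/dx[G] - f = 1, which is not 0.

d/dx[G] = \frac{\left(- \frac{10 p x e^{\frac{x}{4}} e^{\frac{3 x^{3}}{2}}}{e^{\frac{1}{3}}} + 18 x^{2} + \frac{4 e^{\frac{x}{4}} e^{\frac{3 x^{3}}{2}}}{e^{\frac{1}{3}}} + 1\right) e^{\frac{1}{3}} e^{- \frac{x}{4}} e^{- \frac{3 x^{3}}{2}}}{4}
d/dx[G] - f(x) = 1 != 0.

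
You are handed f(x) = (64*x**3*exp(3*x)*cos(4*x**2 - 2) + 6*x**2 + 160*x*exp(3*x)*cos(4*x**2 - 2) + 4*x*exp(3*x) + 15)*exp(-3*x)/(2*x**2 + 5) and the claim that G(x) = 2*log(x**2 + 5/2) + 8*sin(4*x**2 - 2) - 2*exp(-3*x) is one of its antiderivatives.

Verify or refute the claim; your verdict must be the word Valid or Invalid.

d/dx[G] = (128*x**3*exp(3*x)*cos(4*x**2 - 2) + 12*x**2 + 320*x*exp(3*x)*cos(4*x**2 - 2) + 8*x*exp(3*x) + 30)/(2*x**2*exp(3*x) + 5*exp(3*x))
d/dx[G] - f(x) = (64*x**3*exp(3*x)*cos(4*x**2 - 2) + 6*x**2 + 160*x*exp(3*x)*cos(4*x**2 - 2) + 4*x*exp(3*x) + 15)/(2*x**2*exp(3*x) + 5*exp(3*x)) != 0.

Invalid: d/dx[G] - f = (64*x**3*exp(3*x)*cos(4*x**2 - 2) + 6*x**2 + 160*x*exp(3*x)*cos(4*x**2 - 2) + 4*x*exp(3*x) + 15)/(2*x**2*exp(3*x) + 5*exp(3*x)), which is not 0.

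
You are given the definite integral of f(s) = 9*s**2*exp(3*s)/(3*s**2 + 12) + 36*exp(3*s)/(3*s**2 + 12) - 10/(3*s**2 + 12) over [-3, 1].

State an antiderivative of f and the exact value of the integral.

The integrand splits into summands that can be handled one at a time.
F(s) = (3*exp(3*s) - 5*atan(s/2))/3 is an antiderivative of f.
Check: d/ds[(3*exp(3*s) - 5*atan(s/2))/3] = (9*s**2*exp(3*s) + 36*exp(3*s) - 10)/(3*s**2 + 12), which equals f(s).
F(1) = -5*atan(1/2)/3 + exp(3); F(-3) = exp(-9) + 5*atan(3/2)/3.
Integral = F(1) - F(-3) = -5*atan(3/2)/3 - 5*atan(1/2)/3 - exp(-9) + exp(3).

Antiderivative: F(s) = (3*exp(3*s) - 5*atan(s/2))/3; value = -5*atan(3/2)/3 - 5*atan(1/2)/3 - exp(-9) + exp(3)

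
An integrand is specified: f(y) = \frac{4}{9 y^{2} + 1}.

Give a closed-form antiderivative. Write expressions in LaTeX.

An antiderivative is F(y) = \frac{4 \operatorname{atan}{\left(3 y \right)}}{3}.

Check any antiderivative F(y) by computing F'(y) and comparing it with f(y).
Check: d/dy[\frac{4 \operatorname{atan}{\left(3 y \right)}}{3}] = \frac{4}{9 y^{2} + 1} = f(y).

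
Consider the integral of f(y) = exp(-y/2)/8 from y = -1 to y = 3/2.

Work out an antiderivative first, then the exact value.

Antiderivative: F(y) = -exp(-y/2)/4; value = -exp(-3/4)/4 + exp(1/2)/4

Check any antiderivative F(y) by computing F'(y) and comparing it with f(y).
F(y) = -exp(-y/2)/4 is an antiderivative of f.
Check: d/dy[-exp(-y/2)/4] = exp(-y/2)/8 = f(y).
F(3/2) = -exp(-3/4)/4; F(-1) = -exp(1/2)/4.
Integral = F(3/2) - F(-1) = -exp(-3/4)/4 + exp(1/2)/4.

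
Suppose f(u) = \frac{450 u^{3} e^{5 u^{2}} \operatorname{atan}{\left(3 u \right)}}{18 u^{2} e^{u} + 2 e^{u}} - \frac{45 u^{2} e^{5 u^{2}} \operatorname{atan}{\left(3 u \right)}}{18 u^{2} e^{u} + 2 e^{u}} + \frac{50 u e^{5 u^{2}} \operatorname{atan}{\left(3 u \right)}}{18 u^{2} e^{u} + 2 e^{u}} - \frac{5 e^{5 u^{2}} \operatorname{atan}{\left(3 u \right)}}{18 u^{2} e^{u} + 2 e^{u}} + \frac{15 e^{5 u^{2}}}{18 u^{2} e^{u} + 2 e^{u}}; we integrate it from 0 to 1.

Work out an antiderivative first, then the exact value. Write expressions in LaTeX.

Antiderivative: F(u) = \frac{5 e^{5 u^{2} - u} \operatorname{atan}{\left(3 u \right)}}{2}; value = \frac{5 e^{4} \operatorname{atan}{\left(3 \right)}}{2}

Recognize the product-rule pattern: f = v'r + vr' with v = \frac{5 \operatorname{atan}{\left(3 u \right)}}{2}, r = e^{5 u^{2} - u}, so integration by parts undoes it.
F(u) = \frac{5 e^{5 u^{2} - u} \operatorname{atan}{\left(3 u \right)}}{2} is an antiderivative of f.
Check: d/du[\frac{5 e^{5 u^{2} - u} \operatorname{atan}{\left(3 u \right)}}{2}] = \frac{450 u^{3} e^{- u} e^{5 u^{2}} \operatorname{atan}{\left(3 u \right)} - 45 u^{2} e^{- u} e^{5 u^{2}} \operatorname{atan}{\left(3 u \right)} + 50 u e^{- u} e^{5 u^{2}} \operatorname{atan}{\left(3 u \right)} - 5 e^{- u} e^{5 u^{2}} \operatorname{atan}{\left(3 u \right)} + 15 e^{- u} e^{5 u^{2}}}{18 u^{2} + 2}, which equals f(u).
F(1) = \frac{5 e^{4} \operatorname{atan}{\left(3 \right)}}{2}; F(0) = 0.
Integral = F(1) - F(0) = \frac{5 e^{4} \operatorname{atan}{\left(3 \right)}}{2}.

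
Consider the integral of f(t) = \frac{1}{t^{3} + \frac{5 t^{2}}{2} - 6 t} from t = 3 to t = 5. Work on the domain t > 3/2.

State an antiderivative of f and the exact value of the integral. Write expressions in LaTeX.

Antiderivative: F(t) = - \frac{\log{\left(t \right)}}{6} + \frac{4 \log{\left(t - \frac{3}{2} \right)}}{33} + \frac{\log{\left(t + 4 \right)}}{22}; value = - \frac{\log{\left(5 \right)}}{6} - \frac{\log{\left(7 \right)}}{22} - \frac{4 \log{\left(\frac{3}{2} \right)}}{33} + \frac{\log{\left(9 \right)}}{22} + \frac{4 \log{\left(\frac{7}{2} \right)}}{33} + \frac{\log{\left(3 \right)}}{6}

The denominator factors as t \left(t + 4\right) \left(2 t - 3\right); partial fractions split f into directly integrable pieces: \frac{8}{33 \left(2 t - 3\right)} + \frac{1}{22 \left(t + 4\right)} - \frac{1}{6 t}.
F(t) = - \frac{\log{\left(t \right)}}{6} + \frac{4 \log{\left(t - \frac{3}{2} \right)}}{33} + \frac{\log{\left(t + 4 \right)}}{22} is an antiderivative of f.
Check: d/dt[- \frac{\log{\left(t \right)}}{6} + \frac{4 \log{\left(t - \frac{3}{2} \right)}}{33} + \frac{\log{\left(t + 4 \right)}}{22}] = \frac{2}{2 t^{3} + 5 t^{2} - 12 t}, which equals f(t).
F(5) = - \frac{\log{\left(5 \right)}}{6} + \frac{\log{\left(9 \right)}}{22} + \frac{4 \log{\left(\frac{7}{2} \right)}}{33}; F(3) = - \frac{\log{\left(3 \right)}}{6} + \frac{4 \log{\left(\frac{3}{2} \right)}}{33} + \frac{\log{\left(7 \right)}}{22}.
Integral = F(5) - F(3) = - \frac{\log{\left(5 \right)}}{6} - \frac{\log{\left(7 \right)}}{22} - \frac{4 \log{\left(\frac{3}{2} \right)}}{33} + \frac{\log{\left(9 \right)}}{22} + \frac{4 \log{\left(\frac{7}{2} \right)}}{33} + \frac{\log{\left(3 \right)}}{6}.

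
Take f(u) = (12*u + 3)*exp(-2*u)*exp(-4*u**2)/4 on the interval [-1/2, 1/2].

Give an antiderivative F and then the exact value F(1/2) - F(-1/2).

Antiderivative: F(u) = -3*exp(-u)*exp(-4*u**2 - u)/8; value = 3/8 - 3*exp(-2)/8

Recognize the product-rule pattern: f = v'r + vr' with v = -3*exp(-u)/8, r = exp(-4*u**2 - u), so integration by parts undoes it.
F(u) = -3*exp(-u)*exp(-4*u**2 - u)/8 is an antiderivative of f.
Check: d/du[-3*exp(-u)*exp(-4*u**2 - u)/8] = (12*u + 3)*exp(-2*u)*exp(-4*u**2)/4 = f(u).
F(1/2) = -3*exp(-2)/8; F(-1/2) = -3/8.
Integral = F(1/2) - F(-1/2) = 3/8 - 3*exp(-2)/8.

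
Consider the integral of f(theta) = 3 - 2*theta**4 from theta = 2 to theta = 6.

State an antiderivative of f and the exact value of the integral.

Antiderivative: F(theta) = -2*theta**5/5 + 3*theta; value = -15428/5

A first test for any F(theta): its theta-derivative must equal f(theta) identically.
F(theta) = -2*theta**5/5 + 3*theta is an antiderivative of f.
Check: d/dtheta[-2*theta**5/5 + 3*theta] = 3 - 2*theta**4 = f(theta).
F(6) = -15462/5; F(2) = -34/5.
Integral = F(6) - F(2) = -15428/5.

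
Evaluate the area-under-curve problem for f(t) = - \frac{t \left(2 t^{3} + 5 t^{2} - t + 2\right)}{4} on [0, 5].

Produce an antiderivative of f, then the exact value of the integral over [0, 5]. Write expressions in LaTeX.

Recover f(t) by differentiating a candidate F(t); any mismatch rules it out.
F(t) = - \frac{t^{5}}{10} - \frac{5 t^{4}}{16} + \frac{t^{3}}{12} - \frac{t^{2}}{4} is an antiderivative of f.
Check: d/dt[- \frac{t^{5}}{10} - \frac{5 t^{4}}{16} + \frac{t^{3}}{12} - \frac{t^{2}}{4}] = - \frac{t^{4}}{2} - \frac{5 t^{3}}{4} + \frac{t^{2}}{4} - \frac{t}{2}, which equals f(t).
F(5) = - \frac{24175}{48}; F(0) = 0.
Integral = F(5) - F(0) = - \frac{24175}{48}.

Antiderivative: F(t) = - \frac{t^{5}}{10} - \frac{5 t^{4}}{16} + \frac{t^{3}}{12} - \frac{t^{2}}{4}; value = - \frac{24175}{48}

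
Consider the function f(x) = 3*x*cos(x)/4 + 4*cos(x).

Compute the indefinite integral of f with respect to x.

F(x) = (3*x*sin(x) + 16*sin(x) + 3*cos(x))/4 + C

Integrate term by term and add the pieces.
Check: d/dx[(3*x*sin(x) + 16*sin(x) + 3*cos(x))/4] = 3*x*cos(x)/4 + 4*cos(x) = f(x).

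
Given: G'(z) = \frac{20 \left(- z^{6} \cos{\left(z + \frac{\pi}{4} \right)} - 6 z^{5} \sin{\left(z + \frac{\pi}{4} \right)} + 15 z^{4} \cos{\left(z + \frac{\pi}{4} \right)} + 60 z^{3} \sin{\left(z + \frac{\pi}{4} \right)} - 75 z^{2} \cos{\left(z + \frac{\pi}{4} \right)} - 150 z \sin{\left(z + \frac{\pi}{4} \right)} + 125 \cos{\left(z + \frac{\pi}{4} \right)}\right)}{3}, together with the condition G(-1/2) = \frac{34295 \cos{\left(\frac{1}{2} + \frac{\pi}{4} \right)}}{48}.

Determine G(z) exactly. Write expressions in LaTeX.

G(z) = - \frac{20 z^{6} \sin{\left(z + \frac{\pi}{4} \right)}}{3} + 100 z^{4} \sin{\left(z + \frac{\pi}{4} \right)} - 500 z^{2} \sin{\left(z + \frac{\pi}{4} \right)} + \frac{2500 \sin{\left(z + \frac{\pi}{4} \right)}}{3}

G'(z) has the shape u'v + uv' for u = - \frac{20 \left(z^{2} - 5\right)^{3}}{3} and v = \sin{\left(z + \frac{\pi}{4} \right)} — it is the derivative of the product u*v.
A general antiderivative is - \frac{20 \left(z^{2} - 5\right)^{3} \sin{\left(z + \frac{\pi}{4} \right)}}{3} + C.
The condition gives C = \frac{34295 \cos{\left(\frac{1}{2} + \frac{\pi}{4} \right)}}{48} - (\frac{34295 \cos{\left(\frac{1}{2} + \frac{\pi}{4} \right)}}{48}) = 0.
So G(z) = - \frac{20 z^{6} \sin{\left(z + \frac{\pi}{4} \right)}}{3} + 100 z^{4} \sin{\left(z + \frac{\pi}{4} \right)} - 500 z^{2} \sin{\left(z + \frac{\pi}{4} \right)} + \frac{2500 \sin{\left(z + \frac{\pi}{4} \right)}}{3}.
Check: d/dz[- \frac{20 z^{6} \sin{\left(z + \frac{\pi}{4} \right)}}{3} + 100 z^{4} \sin{\left(z + \frac{\pi}{4} \right)} - 500 z^{2} \sin{\left(z + \frac{\pi}{4} \right)} + \frac{2500 \sin{\left(z + \frac{\pi}{4} \right)}}{3}] = - \frac{20 z^{6} \cos{\left(z + \frac{\pi}{4} \right)}}{3} - 40 z^{5} \sin{\left(z + \frac{\pi}{4} \right)} + 100 z^{4} \cos{\left(z + \frac{\pi}{4} \right)} + 400 z^{3} \sin{\left(z + \frac{\pi}{4} \right)} - 500 z^{2} \cos{\left(z + \frac{\pi}{4} \right)} - 1000 z \sin{\left(z + \frac{\pi}{4} \right)} + \frac{2500 \cos{\left(z + \frac{\pi}{4} \right)}}{3}, which equals G'(z).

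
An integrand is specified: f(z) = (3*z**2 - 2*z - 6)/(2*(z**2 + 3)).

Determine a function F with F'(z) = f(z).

An antiderivative is F(z) = (3*z - log(z**2 + 3) - 5*sqrt(3)*atan(sqrt(3)*z/3))/2.

Whatever form F(z) takes, F'(z) = f(z) is non-negotiable.
Check: d/dz[(3*z - log(z**2 + 3) - 5*sqrt(3)*atan(sqrt(3)*z/3))/2] = (3*z**2 - 2*z - 6)/(2*z**2 + 6), which equals f(z).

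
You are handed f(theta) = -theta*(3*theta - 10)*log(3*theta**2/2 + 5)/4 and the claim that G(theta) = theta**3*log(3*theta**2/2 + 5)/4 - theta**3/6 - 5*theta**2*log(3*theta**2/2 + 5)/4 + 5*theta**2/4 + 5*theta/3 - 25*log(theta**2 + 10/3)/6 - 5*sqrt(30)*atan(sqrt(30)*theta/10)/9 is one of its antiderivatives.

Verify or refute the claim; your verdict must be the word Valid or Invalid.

Invalid: d/dtheta[G] - f = 3*theta**2*log(3*theta**2/2 + 5)/2 - 5*theta*log(3*theta**2/2 + 5), which is not 0.

d/dtheta[G] = 3*theta**2*log(3*theta**2/2 + 5)/4 - 5*theta*log(3*theta**2/2 + 5)/2
d/dtheta[G] - f(theta) = 3*theta**2*log(3*theta**2/2 + 5)/2 - 5*theta*log(3*theta**2/2 + 5) != 0.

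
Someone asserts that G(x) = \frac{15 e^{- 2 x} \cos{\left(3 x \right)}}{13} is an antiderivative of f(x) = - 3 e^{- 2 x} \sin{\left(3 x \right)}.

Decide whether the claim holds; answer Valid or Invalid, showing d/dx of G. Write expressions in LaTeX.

d/dx[G] = \frac{\left(- 45 \sin{\left(3 x \right)} - 30 \cos{\left(3 x \right)}\right) e^{- 2 x}}{13}
d/dx[G] - f(x) = \frac{\left(- 6 \sin{\left(3 x \right)} - 30 \cos{\left(3 x \right)}\right) e^{- 2 x}}{13} != 0.

Invalid: d/dx[G] - f = \frac{\left(- 6 \sin{\left(3 x \right)} - 30 \cos{\left(3 x \right)}\right) e^{- 2 x}}{13}, which is not 0.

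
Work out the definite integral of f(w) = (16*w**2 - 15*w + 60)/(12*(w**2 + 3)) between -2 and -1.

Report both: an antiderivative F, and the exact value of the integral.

Differentiate the proposed F(w) back; it has to land on f(w) exactly.
F(w) = 4*w/3 - 5*log(w**2 + 3)/8 + sqrt(3)*atan(sqrt(3)*w/3)/3 is an antiderivative of f.
Check: d/dw[4*w/3 - 5*log(w**2 + 3)/8 + sqrt(3)*atan(sqrt(3)*w/3)/3] = (16*w**2 - 15*w + 60)/(12*w**2 + 36), which equals f(w).
F(-1) = -4/3 - 5*log(4)/8 - sqrt(3)*pi/18; F(-2) = -8/3 - 5*log(7)/8 - sqrt(3)*atan(2*sqrt(3)/3)/3.
Integral = F(-1) - F(-2) = -5*log(4)/8 - sqrt(3)*pi/18 + sqrt(3)*atan(2*sqrt(3)/3)/3 + 5*log(7)/8 + 4/3.

Antiderivative: F(w) = 4*w/3 - 5*log(w**2 + 3)/8 + sqrt(3)*atan(sqrt(3)*w/3)/3; value = -5*log(4)/8 - sqrt(3)*pi/18 + sqrt(3)*atan(2*sqrt(3)/3)/3 + 5*log(7)/8 + 4/3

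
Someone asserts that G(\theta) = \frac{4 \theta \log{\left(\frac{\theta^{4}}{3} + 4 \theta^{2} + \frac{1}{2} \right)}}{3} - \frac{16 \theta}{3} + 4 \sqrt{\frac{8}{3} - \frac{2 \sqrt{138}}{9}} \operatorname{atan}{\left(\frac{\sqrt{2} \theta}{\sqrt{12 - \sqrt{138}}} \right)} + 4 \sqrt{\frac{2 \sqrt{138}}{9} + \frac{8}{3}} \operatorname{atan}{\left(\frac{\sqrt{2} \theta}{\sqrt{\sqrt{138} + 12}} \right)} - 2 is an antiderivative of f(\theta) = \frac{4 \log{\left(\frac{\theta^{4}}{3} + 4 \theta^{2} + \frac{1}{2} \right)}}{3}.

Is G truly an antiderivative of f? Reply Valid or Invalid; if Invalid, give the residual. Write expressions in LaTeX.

d/d\theta[G] = \frac{4 \log{\left(\frac{\theta^{4}}{3} + 4 \theta^{2} + \frac{1}{2} \right)}}{3}
This equals f(\theta) exactly, so the claim holds.

Valid - the claim checks out under differentiation.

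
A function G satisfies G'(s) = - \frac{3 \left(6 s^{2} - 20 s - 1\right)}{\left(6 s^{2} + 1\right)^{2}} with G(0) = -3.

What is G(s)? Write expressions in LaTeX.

G(s) = \frac{12 s^{2} + 3 s - 3}{6 s^{2} + 1}

G'(s) has the shape u'v + uv' for u = \frac{1}{2 s^{2} + \frac{1}{3}} and v = s - \frac{5}{3} — it is the derivative of the product u*v.
A general antiderivative is \frac{s - \frac{5}{3}}{2 s^{2} + \frac{1}{3}} + C.
The condition gives C = -3 - (-5) = 2.
So G(s) = \frac{12 s^{2} + 3 s - 3}{6 s^{2} + 1}.
Check: d/ds[\frac{12 s^{2} + 3 s - 3}{6 s^{2} + 1}] = \frac{- 18 s^{2} + 60 s + 3}{36 s^{4} + 12 s^{2} + 1}, which equals G'(s).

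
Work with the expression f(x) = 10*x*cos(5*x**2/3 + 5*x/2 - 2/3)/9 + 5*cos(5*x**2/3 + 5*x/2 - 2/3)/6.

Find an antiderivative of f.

An antiderivative is F(x) = sin(5*x**2/3 + 5*x/2 - 2/3)/3.

The substitution u = 5*x**2/3 + 5*x/2 - 2/3 works: f is exactly (dF/du)*(du/dx) for that inner function.
Check: d/dx[sin(5*x**2/3 + 5*x/2 - 2/3)/3] = 10*x*cos(5*x**2/3 + 5*x/2 - 2/3)/9 + 5*cos(5*x**2/3 + 5*x/2 - 2/3)/6 = f(x).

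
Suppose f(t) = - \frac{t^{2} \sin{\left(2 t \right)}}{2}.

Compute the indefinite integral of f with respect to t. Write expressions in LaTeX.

Recover f(t) by differentiating a candidate F(t); any mismatch rules it out.
Check: d/dt[\frac{2 t^{2} \cos{\left(2 t \right)} - 2 t \sin{\left(2 t \right)} - \cos{\left(2 t \right)}}{8}] = - \frac{t^{2} \sin{\left(2 t \right)}}{2} = f(t).

F(t) = \frac{2 t^{2} \cos{\left(2 t \right)} - 2 t \sin{\left(2 t \right)} - \cos{\left(2 t \right)}}{8} + C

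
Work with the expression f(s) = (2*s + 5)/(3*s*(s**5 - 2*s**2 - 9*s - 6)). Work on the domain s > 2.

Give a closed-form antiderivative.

Factor the denominator (3*s*(s - 2)*(s + 1)**2*(s**2 + 3)) and decompose: f = (23*s + 39)/(504*(s**2 + 3)) + 5/(24*(s + 1)) + 1/(12*(s + 1)**2) + 1/(42*(s - 2)) - 5/(18*s); each piece integrates to a log, atan, or power term.
Check: d/ds[-5*log(s)/18 + log(s - 2)/42 + 5*log(s + 1)/24 + 23*log(s**2 + 3)/1008 + 13*sqrt(3)*atan(sqrt(3)*s/3)/504 - 1/(12*s + 12)] = (2*s + 5)/(3*s**6 - 6*s**3 - 27*s**2 - 18*s), which equals f(s).

An antiderivative is F(s) = -5*log(s)/18 + log(s - 2)/42 + 5*log(s + 1)/24 + 23*log(s**2 + 3)/1008 + 13*sqrt(3)*atan(sqrt(3)*s/3)/504 - 1/(12*s + 12).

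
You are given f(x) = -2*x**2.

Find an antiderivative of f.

A candidate is checked by its d/dx: the result must match f(x).
Check: d/dx[-2*x**3/3] = -2*x**2 = f(x).

An antiderivative is F(x) = -2*x**3/3.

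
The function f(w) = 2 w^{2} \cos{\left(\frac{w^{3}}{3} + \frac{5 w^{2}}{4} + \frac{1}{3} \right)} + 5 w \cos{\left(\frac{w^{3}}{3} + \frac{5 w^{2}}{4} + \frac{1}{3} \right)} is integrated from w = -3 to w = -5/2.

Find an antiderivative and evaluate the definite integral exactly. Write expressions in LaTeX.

Antiderivative: F(w) = 2 \sin{\left(\frac{w^{3}}{3} + \frac{5 w^{2}}{4} + \frac{1}{3} \right)}; value = - 2 \sin{\left(\frac{31}{12} \right)} + 2 \sin{\left(\frac{47}{16} \right)}

f matches the chain-rule pattern g'(h)*h' with inner function h(w) = \frac{w^{3}}{3} + \frac{5 w^{2}}{4} + \frac{1}{3}; substituting u = h(w) collapses the integral.
F(w) = 2 \sin{\left(\frac{w^{3}}{3} + \frac{5 w^{2}}{4} + \frac{1}{3} \right)} is an antiderivative of f.
Check: d/dw[2 \sin{\left(\frac{w^{3}}{3} + \frac{5 w^{2}}{4} + \frac{1}{3} \right)}] = 2 w^{2} \cos{\left(\frac{w^{3}}{3} + \frac{5 w^{2}}{4} + \frac{1}{3} \right)} + 5 w \cos{\left(\frac{w^{3}}{3} + \frac{5 w^{2}}{4} + \frac{1}{3} \right)} = f(w).
F(-5/2) = 2 \sin{\left(\frac{47}{16} \right)}; F(-3) = 2 \sin{\left(\frac{31}{12} \right)}.
Integral = F(-5/2) - F(-3) = - 2 \sin{\left(\frac{31}{12} \right)} + 2 \sin{\left(\frac{47}{16} \right)}.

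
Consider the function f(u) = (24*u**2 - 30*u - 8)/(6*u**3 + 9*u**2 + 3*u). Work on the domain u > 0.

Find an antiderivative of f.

An antiderivative is F(u) = -8*log(u)/3 - 26*log(u + 1/2)/3 + 46*log(u + 1)/3.

Factor the denominator (3*u*(u + 1)*(2*u + 1)) and decompose: f = -52/(3*(2*u + 1)) + 46/(3*(u + 1)) - 8/(3*u); each piece integrates to a log, atan, or power term.
Check: d/du[-8*log(u)/3 - 26*log(u + 1/2)/3 + 46*log(u + 1)/3] = (24*u**2 - 30*u - 8)/(6*u**3 + 9*u**2 + 3*u) = f(u).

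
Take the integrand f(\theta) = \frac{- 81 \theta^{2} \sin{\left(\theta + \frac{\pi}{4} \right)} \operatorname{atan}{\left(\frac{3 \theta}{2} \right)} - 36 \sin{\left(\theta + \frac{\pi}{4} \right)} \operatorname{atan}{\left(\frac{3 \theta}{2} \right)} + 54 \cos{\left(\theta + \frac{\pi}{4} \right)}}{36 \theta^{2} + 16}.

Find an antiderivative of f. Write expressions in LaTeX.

f has the shape u'v + uv' for u = \frac{9 \operatorname{atan}{\left(\frac{3 \theta}{2} \right)}}{4} and v = \cos{\left(\theta + \frac{\pi}{4} \right)} — it is the derivative of the product u*v.
Check: d/d\theta[\frac{9 \cos{\left(\theta + \frac{\pi}{4} \right)} \operatorname{atan}{\left(\frac{3 \theta}{2} \right)}}{4}] = \frac{- 81 \theta^{2} \sin{\left(\theta + \frac{\pi}{4} \right)} \operatorname{atan}{\left(\frac{3 \theta}{2} \right)} - 36 \sin{\left(\theta + \frac{\pi}{4} \right)} \operatorname{atan}{\left(\frac{3 \theta}{2} \right)} + 54 \cos{\left(\theta + \frac{\pi}{4} \right)}}{36 \theta^{2} + 16} = f(\theta).

An antiderivative is F(\theta) = \frac{9 \cos{\left(\theta + \frac{\pi}{4} \right)} \operatorname{atan}{\left(\frac{3 \theta}{2} \right)}}{4}.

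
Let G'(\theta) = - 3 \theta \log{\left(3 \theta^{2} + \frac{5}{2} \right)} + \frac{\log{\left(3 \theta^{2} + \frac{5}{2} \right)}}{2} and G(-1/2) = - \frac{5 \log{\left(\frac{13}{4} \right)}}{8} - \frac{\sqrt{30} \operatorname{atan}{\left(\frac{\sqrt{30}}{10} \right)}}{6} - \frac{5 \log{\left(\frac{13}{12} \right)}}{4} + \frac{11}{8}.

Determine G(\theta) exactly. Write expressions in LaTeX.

Integrate term by term and add the pieces.
A general antiderivative is \frac{3 \theta^{2}}{2} - \theta + \left(- \frac{3 \theta^{2}}{2} + \frac{\theta}{2}\right) \log{\left(3 \theta^{2} + \frac{5}{2} \right)} - \frac{5 \log{\left(\theta^{2} + \frac{5}{6} \right)}}{4} + \frac{\sqrt{30} \operatorname{atan}{\left(\frac{\sqrt{30} \theta}{5} \right)}}{6} + C.
The condition gives C = - \frac{5 \log{\left(\frac{13}{4} \right)}}{8} - \frac{\sqrt{30} \operatorname{atan}{\left(\frac{\sqrt{30}}{10} \right)}}{6} - \frac{5 \log{\left(\frac{13}{12} \right)}}{4} + \frac{11}{8} - (- \frac{5 \log{\left(\frac{13}{4} \right)}}{8} - \frac{\sqrt{30} \operatorname{atan}{\left(\frac{\sqrt{30}}{10} \right)}}{6} - \frac{5 \log{\left(\frac{13}{12} \right)}}{4} + \frac{7}{8}) = \frac{1}{2}.
So G(\theta) = \frac{- 18 \theta^{2} \log{\left(3 \theta^{2} + \frac{5}{2} \right)} + 18 \theta^{2} + 6 \theta \log{\left(3 \theta^{2} + \frac{5}{2} \right)} - 12 \theta - 15 \log{\left(\theta^{2} + \frac{5}{6} \right)} + 2 \sqrt{30} \operatorname{atan}{\left(\frac{\sqrt{30} \theta}{5} \right)} + 6}{12}.
Check: d/d\theta[\frac{- 18 \theta^{2} \log{\left(3 \theta^{2} + \frac{5}{2} \right)} + 18 \theta^{2} + 6 \theta \log{\left(3 \theta^{2} + \frac{5}{2} \right)} - 12 \theta - 15 \log{\left(\theta^{2} + \frac{5}{6} \right)} + 2 \sqrt{30} \operatorname{atan}{\left(\frac{\sqrt{30} \theta}{5} \right)} + 6}{12}] = - 3 \theta \log{\left(3 \theta^{2} + \frac{5}{2} \right)} + \frac{\log{\left(3 \theta^{2} + \frac{5}{2} \right)}}{2} = G'(\theta).

G(\theta) = \frac{- 18 \theta^{2} \log{\left(3 \theta^{2} + \frac{5}{2} \right)} + 18 \theta^{2} + 6 \theta \log{\left(3 \theta^{2} + \frac{5}{2} \right)} - 12 \theta - 15 \log{\left(\theta^{2} + \frac{5}{6} \right)} + 2 \sqrt{30} \operatorname{atan}{\left(\frac{\sqrt{30} \theta}{5} \right)} + 6}{12}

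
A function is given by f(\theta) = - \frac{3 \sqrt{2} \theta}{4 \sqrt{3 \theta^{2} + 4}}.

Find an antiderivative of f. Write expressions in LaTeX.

An antiderivative is F(\theta) = - \frac{\sqrt{2} \sqrt{3 \theta^{2} + 4}}{4}.

The substitution u = \frac{3 \theta^{2}}{2} + 2 works: f is exactly (dF/du)*(du/d\theta) for that inner function.
Check: d/d\theta[- \frac{\sqrt{2} \sqrt{3 \theta^{2} + 4}}{4}] = - \frac{3 \sqrt{2} \theta}{4 \sqrt{3 \theta^{2} + 4}} = f(\theta).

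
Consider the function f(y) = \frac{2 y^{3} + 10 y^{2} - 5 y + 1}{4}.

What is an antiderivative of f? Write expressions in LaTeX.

An antiderivative is F(y) = \frac{y^{4}}{8} + \frac{5 y^{3}}{6} - \frac{5 y^{2}}{8} + \frac{y}{4}.

A candidate is checked by its d/dy: the result must match f(y).
Check: d/dy[\frac{y^{4}}{8} + \frac{5 y^{3}}{6} - \frac{5 y^{2}}{8} + \frac{y}{4}] = \frac{y^{3}}{2} + \frac{5 y^{2}}{2} - \frac{5 y}{4} + \frac{1}{4}, which equals f(y).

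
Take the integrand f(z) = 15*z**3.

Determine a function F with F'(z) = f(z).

A candidate is checked by its d/dz: the result must match f(z).
Check: d/dz[15*z**4/4] = 15*z**3 = f(z).

An antiderivative is F(z) = 15*z**4/4.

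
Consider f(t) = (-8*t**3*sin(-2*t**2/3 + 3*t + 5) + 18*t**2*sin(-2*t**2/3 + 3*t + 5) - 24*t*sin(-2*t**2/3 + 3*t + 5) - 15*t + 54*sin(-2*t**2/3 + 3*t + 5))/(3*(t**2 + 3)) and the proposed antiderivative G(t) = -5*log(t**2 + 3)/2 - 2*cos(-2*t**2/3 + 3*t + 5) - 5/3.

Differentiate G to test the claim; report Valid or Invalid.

Valid: G'(t) = f(t).

d/dt[G] = (-8*t**3*sin(-2*t**2/3 + 3*t + 5) + 18*t**2*sin(-2*t**2/3 + 3*t + 5) - 24*t*sin(-2*t**2/3 + 3*t + 5) - 15*t + 54*sin(-2*t**2/3 + 3*t + 5))/(3*t**2 + 9)
This equals f(t) exactly, so the claim holds.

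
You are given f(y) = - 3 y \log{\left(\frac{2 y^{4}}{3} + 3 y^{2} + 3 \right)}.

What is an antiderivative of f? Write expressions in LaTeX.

Since d/dy undoes antidifferentiation here, F'(y) = f(y) is required of F(y).
Check: d/dy[- \frac{3 y^{2} \log{\left(\frac{2 y^{4}}{3} + 3 y^{2} + 3 \right)}}{2} + 3 y^{2} - \frac{9 \log{\left(y^{2} + \frac{3}{2} \right)}}{4} - \frac{9 \log{\left(y^{2} + 3 \right)}}{2}] = - 3 y \log{\left(\frac{2 y^{4}}{3} + 3 y^{2} + 3 \right)} = f(y).

An antiderivative is F(y) = - \frac{3 y^{2} \log{\left(\frac{2 y^{4}}{3} + 3 y^{2} + 3 \right)}}{2} + 3 y^{2} - \frac{9 \log{\left(y^{2} + \frac{3}{2} \right)}}{4} - \frac{9 \log{\left(y^{2} + 3 \right)}}{2}.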